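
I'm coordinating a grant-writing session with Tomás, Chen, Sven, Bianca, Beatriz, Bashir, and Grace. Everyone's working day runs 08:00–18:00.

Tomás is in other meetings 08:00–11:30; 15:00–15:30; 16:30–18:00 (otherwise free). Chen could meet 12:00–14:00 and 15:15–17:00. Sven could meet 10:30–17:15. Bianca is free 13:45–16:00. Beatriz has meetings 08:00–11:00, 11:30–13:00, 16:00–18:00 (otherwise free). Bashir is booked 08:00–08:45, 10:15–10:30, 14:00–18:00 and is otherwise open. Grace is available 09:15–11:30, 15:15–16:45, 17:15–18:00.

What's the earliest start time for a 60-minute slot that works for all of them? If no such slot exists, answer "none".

none

Tomás free: 11:30-15:00, 15:30-16:30 (invert busy blocks within the working day).
Chen free: 12:00-14:00, 15:15-17:00.
Sven free: 10:30-17:15.
Bianca free: 13:45-16:00.
Beatriz free: 11:00-11:30, 13:00-16:00 (invert busy blocks within the working day).
Bashir free: 08:45-10:15, 10:30-14:00 (invert busy blocks within the working day).
Grace free: 09:15-11:30, 15:15-16:45, 17:15-18:00.
Tomás ∩ Chen: 12:00-14:00, 15:30-16:30.
Tomás ∩ Chen ∩ Sven: 12:00-14:00, 15:30-16:30.
Tomás ∩ Chen ∩ Sven ∩ Bianca: 13:45-14:00, 15:30-16:00.
Tomás ∩ Chen ∩ Sven ∩ Bianca ∩ Beatriz: 13:45-14:00, 15:30-16:00.
Tomás ∩ Chen ∩ Sven ∩ Bianca ∩ Beatriz ∩ Bashir: 13:45-14:00.
Tomás ∩ Chen ∩ Sven ∩ Bianca ∩ Beatriz ∩ Bashir ∩ Grace: ∅.
There is no time when everyone is free.
No common window is at least 60 minutes long.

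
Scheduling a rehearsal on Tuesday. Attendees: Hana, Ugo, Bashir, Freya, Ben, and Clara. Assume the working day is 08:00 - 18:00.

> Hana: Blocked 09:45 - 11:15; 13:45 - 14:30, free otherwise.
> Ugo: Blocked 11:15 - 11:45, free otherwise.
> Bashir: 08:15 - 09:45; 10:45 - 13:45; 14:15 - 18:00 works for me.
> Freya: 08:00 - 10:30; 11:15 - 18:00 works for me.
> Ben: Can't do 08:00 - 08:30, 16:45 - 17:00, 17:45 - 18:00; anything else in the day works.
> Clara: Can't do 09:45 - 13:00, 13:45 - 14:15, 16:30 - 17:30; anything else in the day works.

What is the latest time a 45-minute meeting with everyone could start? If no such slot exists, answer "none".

15:45

Hana free: 08:00-09:45, 11:15-13:45, 14:30-18:00 (invert busy blocks within the working day).
Ugo free: 08:00-11:15, 11:45-18:00 (invert busy blocks within the working day).
Bashir free: 08:15-09:45, 10:45-13:45, 14:15-18:00.
Freya free: 08:00-10:30, 11:15-18:00.
Ben free: 08:30-16:45, 17:00-17:45 (invert busy blocks within the working day).
Clara free: 08:00-09:45, 13:00-13:45, 14:15-16:30, 17:30-18:00 (invert busy blocks within the working day).
Hana ∩ Ugo: 08:00-09:45, 11:45-13:45, 14:30-18:00.
Hana ∩ Ugo ∩ Bashir: 08:15-09:45, 11:45-13:45, 14:30-18:00.
Hana ∩ Ugo ∩ Bashir ∩ Freya: 08:15-09:45, 11:45-13:45, 14:30-18:00.
Hana ∩ Ugo ∩ Bashir ∩ Freya ∩ Ben: 08:30-09:45, 11:45-13:45, 14:30-16:45, 17:00-17:45.
Hana ∩ Ugo ∩ Bashir ∩ Freya ∩ Ben ∩ Clara: 08:30-09:45, 13:00-13:45, 14:30-16:30, 17:30-17:45.
The last common window of at least 45 minutes is 14:30-16:30; a 45-minute meeting can start as late as 15:45 and still end by 16:30.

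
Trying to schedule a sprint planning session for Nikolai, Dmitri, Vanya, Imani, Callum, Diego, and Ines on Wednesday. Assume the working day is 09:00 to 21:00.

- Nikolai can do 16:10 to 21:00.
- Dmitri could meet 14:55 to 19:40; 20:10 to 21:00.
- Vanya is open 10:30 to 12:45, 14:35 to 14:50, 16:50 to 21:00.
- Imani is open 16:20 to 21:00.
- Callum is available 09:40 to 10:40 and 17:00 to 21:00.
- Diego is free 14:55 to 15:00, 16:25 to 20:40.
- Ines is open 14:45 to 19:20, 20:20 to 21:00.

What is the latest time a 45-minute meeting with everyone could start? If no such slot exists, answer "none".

18:35

Nikolai ∩ Dmitri: 16:10-19:40, 20:10-21:00.
Nikolai ∩ Dmitri ∩ Vanya: 16:50-19:40, 20:10-21:00.
Nikolai ∩ Dmitri ∩ Vanya ∩ Imani: 16:50-19:40, 20:10-21:00.
Nikolai ∩ Dmitri ∩ Vanya ∩ Imani ∩ Callum: 17:00-19:40, 20:10-21:00.
Nikolai ∩ Dmitri ∩ Vanya ∩ Imani ∩ Callum ∩ Diego: 17:00-19:40, 20:10-20:40.
Nikolai ∩ Dmitri ∩ Vanya ∩ Imani ∩ Callum ∩ Diego ∩ Ines: 17:00-19:20, 20:20-20:40.
Those are the intersection windows.
The last common window of at least 45 minutes is 17:00-19:20; a 45-minute meeting can start as late as 18:35 and still end by 19:20.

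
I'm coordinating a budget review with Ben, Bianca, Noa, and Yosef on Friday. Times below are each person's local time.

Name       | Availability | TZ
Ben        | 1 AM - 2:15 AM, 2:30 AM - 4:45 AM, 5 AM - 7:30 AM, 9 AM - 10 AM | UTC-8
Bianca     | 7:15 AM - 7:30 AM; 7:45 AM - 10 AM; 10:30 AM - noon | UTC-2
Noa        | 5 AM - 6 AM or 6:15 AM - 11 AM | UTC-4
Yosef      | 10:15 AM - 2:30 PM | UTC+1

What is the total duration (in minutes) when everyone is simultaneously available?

Ben in UTC: 09:00-10:15, 10:30-12:45, 13:00-15:30, 17:00-18:00 (add 8h to convert from UTC-8).
Bianca in UTC: 09:15-09:30, 09:45-12:00, 12:30-14:00 (add 2h to convert from UTC-2).
Noa in UTC: 09:00-10:00, 10:15-15:00 (add 4h to convert from UTC-4).
Yosef in UTC: 09:15-13:30 (subtract 1h to convert from UTC+1).
Ben ∩ Bianca: 09:15-09:30, 09:45-10:15, 10:30-12:00, 12:30-12:45, 13:00-14:00.
Ben ∩ Bianca ∩ Noa: 09:15-09:30, 09:45-10:00, 10:30-12:00, 12:30-12:45, 13:00-14:00.
Ben ∩ Bianca ∩ Noa ∩ Yosef: 09:15-09:30, 09:45-10:00, 10:30-12:00, 12:30-12:45, 13:00-13:30.
Summing the common windows: 15 + 15 + 90 + 15 + 30 = 165 minutes.

165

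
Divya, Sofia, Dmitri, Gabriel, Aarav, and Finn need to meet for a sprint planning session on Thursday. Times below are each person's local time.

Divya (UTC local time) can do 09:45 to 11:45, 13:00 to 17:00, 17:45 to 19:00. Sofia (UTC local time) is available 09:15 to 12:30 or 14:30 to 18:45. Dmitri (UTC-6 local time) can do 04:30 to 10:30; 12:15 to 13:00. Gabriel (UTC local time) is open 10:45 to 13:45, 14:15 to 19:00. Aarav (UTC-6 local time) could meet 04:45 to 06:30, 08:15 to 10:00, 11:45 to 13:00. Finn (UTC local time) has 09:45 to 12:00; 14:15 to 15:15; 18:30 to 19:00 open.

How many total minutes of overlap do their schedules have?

Divya in UTC: 09:45-11:45, 13:00-17:00, 17:45-19:00.
Sofia in UTC: 09:15-12:30, 14:30-18:45.
Dmitri in UTC: 10:30-16:30, 18:15-19:00 (add 6h to convert from UTC-6).
Gabriel in UTC: 10:45-13:45, 14:15-19:00.
Aarav in UTC: 10:45-12:30, 14:15-16:00, 17:45-19:00 (add 6h to convert from UTC-6).
Finn in UTC: 09:45-12:00, 14:15-15:15, 18:30-19:00.
Divya ∩ Sofia: 09:45-11:45, 14:30-17:00, 17:45-18:45.
Divya ∩ Sofia ∩ Dmitri: 10:30-11:45, 14:30-16:30, 18:15-18:45.
Divya ∩ Sofia ∩ Dmitri ∩ Gabriel: 10:45-11:45, 14:30-16:30, 18:15-18:45.
Divya ∩ Sofia ∩ Dmitri ∩ Gabriel ∩ Aarav: 10:45-11:45, 14:30-16:00, 18:15-18:45.
Divya ∩ Sofia ∩ Dmitri ∩ Gabriel ∩ Aarav ∩ Finn: 10:45-11:45, 14:30-15:15, 18:30-18:45.
Summing the common windows: 60 + 45 + 15 = 120 minutes.

120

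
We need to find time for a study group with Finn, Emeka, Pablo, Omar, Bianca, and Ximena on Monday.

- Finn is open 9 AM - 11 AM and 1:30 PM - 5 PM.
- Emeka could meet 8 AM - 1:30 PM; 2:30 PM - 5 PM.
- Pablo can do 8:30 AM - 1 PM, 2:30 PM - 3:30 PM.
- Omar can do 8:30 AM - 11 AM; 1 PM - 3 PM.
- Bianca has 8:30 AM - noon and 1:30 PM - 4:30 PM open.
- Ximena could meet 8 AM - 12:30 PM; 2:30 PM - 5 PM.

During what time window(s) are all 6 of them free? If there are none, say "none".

09:00-11:00, 14:30-15:00

Finn ∩ Emeka: 09:00-11:00, 14:30-17:00.
Finn ∩ Emeka ∩ Pablo: 09:00-11:00, 14:30-15:30.
Finn ∩ Emeka ∩ Pablo ∩ Omar: 09:00-11:00, 14:30-15:00.
Finn ∩ Emeka ∩ Pablo ∩ Omar ∩ Bianca: 09:00-11:00, 14:30-15:00.
Finn ∩ Emeka ∩ Pablo ∩ Omar ∩ Bianca ∩ Ximena: 09:00-11:00, 14:30-15:00.
So the common availability across everyone is 09:00-11:00, 14:30-15:00.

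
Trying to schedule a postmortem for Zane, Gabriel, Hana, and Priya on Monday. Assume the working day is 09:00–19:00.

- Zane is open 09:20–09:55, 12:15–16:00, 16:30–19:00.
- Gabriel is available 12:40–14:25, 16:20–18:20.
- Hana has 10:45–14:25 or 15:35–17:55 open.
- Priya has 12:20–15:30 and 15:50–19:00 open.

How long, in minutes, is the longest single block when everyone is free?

105

Zane ∩ Gabriel: 12:40-14:25, 16:30-18:20.
Zane ∩ Gabriel ∩ Hana: 12:40-14:25, 16:30-17:55.
Zane ∩ Gabriel ∩ Hana ∩ Priya: 12:40-14:25, 16:30-17:55.
Those are the intersection windows.
The longest is 12:40-14:25 at 105 minutes.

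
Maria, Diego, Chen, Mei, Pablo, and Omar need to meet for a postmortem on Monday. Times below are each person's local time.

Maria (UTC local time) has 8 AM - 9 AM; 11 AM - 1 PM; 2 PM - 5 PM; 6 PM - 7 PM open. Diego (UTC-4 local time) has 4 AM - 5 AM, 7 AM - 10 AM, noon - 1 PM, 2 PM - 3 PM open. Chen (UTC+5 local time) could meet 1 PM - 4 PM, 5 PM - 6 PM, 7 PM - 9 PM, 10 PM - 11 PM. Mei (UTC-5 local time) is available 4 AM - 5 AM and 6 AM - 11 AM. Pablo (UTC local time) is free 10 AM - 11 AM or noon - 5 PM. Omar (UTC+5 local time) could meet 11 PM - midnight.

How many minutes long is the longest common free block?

Maria in UTC: 08:00-09:00, 11:00-13:00, 14:00-17:00, 18:00-19:00.
Diego in UTC: 08:00-09:00, 11:00-14:00, 16:00-17:00, 18:00-19:00 (add 4h to convert from UTC-4).
Chen in UTC: 08:00-11:00, 12:00-13:00, 14:00-16:00, 17:00-18:00 (subtract 5h to convert from UTC+5).
Mei in UTC: 09:00-10:00, 11:00-16:00 (add 5h to convert from UTC-5).
Pablo in UTC: 10:00-11:00, 12:00-17:00.
Omar in UTC: 18:00-19:00 (subtract 5h to convert from UTC+5).
Maria ∩ Diego: 08:00-09:00, 11:00-13:00, 16:00-17:00, 18:00-19:00.
Maria ∩ Diego ∩ Chen: 08:00-09:00, 12:00-13:00.
Maria ∩ Diego ∩ Chen ∩ Mei: 12:00-13:00.
Maria ∩ Diego ∩ Chen ∩ Mei ∩ Pablo: 12:00-13:00.
Maria ∩ Diego ∩ Chen ∩ Mei ∩ Pablo ∩ Omar: ∅.
There is no time when everyone is free.
No common window exists, so the longest block is 0 minutes.

0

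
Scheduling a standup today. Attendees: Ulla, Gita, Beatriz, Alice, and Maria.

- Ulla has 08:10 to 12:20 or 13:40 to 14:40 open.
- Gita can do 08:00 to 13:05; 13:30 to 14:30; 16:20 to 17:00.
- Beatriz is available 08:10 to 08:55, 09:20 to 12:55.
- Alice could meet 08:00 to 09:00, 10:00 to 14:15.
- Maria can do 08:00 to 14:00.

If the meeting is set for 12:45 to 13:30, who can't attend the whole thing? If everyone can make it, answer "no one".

Ulla: not fully free for 12:45-13:30. Gita: not fully free for 12:45-13:30. Beatriz: not fully free for 12:45-13:30. Alice: free for 12:45-13:30. Maria: free for 12:45-13:30.

Beatriz, Gita, Ulla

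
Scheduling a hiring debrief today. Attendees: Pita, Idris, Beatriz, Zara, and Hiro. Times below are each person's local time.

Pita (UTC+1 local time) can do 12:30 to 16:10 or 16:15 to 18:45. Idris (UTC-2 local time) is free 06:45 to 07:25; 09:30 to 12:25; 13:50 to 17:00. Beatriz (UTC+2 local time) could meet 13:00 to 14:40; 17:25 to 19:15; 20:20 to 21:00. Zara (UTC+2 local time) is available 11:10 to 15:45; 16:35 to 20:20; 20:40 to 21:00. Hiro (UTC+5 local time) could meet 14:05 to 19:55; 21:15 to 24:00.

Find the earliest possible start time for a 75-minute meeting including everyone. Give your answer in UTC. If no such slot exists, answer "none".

none

Pita in UTC: 11:30-15:10, 15:15-17:45 (subtract 1h to convert from UTC+1).
Idris in UTC: 08:45-09:25, 11:30-14:25, 15:50-19:00 (add 2h to convert from UTC-2).
Beatriz in UTC: 11:00-12:40, 15:25-17:15, 18:20-19:00 (subtract 2h to convert from UTC+2).
Zara in UTC: 09:10-13:45, 14:35-18:20, 18:40-19:00 (subtract 2h to convert from UTC+2).
Hiro in UTC: 09:05-14:55, 16:15-19:00 (subtract 5h to convert from UTC+5).
Pita ∩ Idris: 11:30-14:25, 15:50-17:45.
Pita ∩ Idris ∩ Beatriz: 11:30-12:40, 15:50-17:15.
Pita ∩ Idris ∩ Beatriz ∩ Zara: 11:30-12:40, 15:50-17:15.
Pita ∩ Idris ∩ Beatriz ∩ Zara ∩ Hiro: 11:30-12:40, 16:15-17:15.
No common window is at least 75 minutes long.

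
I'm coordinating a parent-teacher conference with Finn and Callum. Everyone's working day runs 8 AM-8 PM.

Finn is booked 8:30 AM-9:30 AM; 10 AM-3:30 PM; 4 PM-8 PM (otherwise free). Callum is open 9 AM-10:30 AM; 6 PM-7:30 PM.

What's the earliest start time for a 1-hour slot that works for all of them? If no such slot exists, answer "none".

none

Finn free: 08:00-08:30, 09:30-10:00, 15:30-16:00 (invert busy blocks within the working day).
Callum free: 09:00-10:30, 18:00-19:30.
Finn ∩ Callum: 09:30-10:00.
So the common availability across everyone is 09:30-10:00.
No common window is at least 60 minutes long.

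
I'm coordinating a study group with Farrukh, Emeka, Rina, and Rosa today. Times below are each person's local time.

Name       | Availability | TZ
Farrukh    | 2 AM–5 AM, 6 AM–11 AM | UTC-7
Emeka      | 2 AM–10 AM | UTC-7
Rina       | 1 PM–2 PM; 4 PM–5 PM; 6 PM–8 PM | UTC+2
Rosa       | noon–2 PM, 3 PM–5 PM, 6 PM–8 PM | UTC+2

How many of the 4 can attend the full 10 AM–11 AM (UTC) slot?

Farrukh in UTC: 09:00-12:00, 13:00-18:00 (add 7h to convert from UTC-7).
Emeka in UTC: 09:00-17:00 (add 7h to convert from UTC-7).
Rina in UTC: 11:00-12:00, 14:00-15:00, 16:00-18:00 (subtract 2h to convert from UTC+2).
Rosa in UTC: 10:00-12:00, 13:00-15:00, 16:00-18:00 (subtract 2h to convert from UTC+2).
Farrukh, Emeka, and Rosa can make the full 10:00-11:00 slot — that's 3.

3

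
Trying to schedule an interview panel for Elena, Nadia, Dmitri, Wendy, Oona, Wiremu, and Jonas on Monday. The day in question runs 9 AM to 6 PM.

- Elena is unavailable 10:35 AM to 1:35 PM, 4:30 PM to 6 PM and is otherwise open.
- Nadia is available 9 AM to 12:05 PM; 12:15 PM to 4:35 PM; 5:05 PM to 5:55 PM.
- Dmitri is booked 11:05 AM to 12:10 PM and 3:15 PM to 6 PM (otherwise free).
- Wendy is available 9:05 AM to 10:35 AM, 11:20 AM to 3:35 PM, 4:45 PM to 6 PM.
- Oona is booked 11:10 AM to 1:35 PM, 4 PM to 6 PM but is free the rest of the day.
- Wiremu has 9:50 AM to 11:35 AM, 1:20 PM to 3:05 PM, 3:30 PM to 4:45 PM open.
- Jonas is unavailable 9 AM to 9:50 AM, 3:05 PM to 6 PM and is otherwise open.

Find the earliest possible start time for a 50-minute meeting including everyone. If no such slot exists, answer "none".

13:35

Elena free: 09:00-10:35, 13:35-16:30 (invert busy blocks within the working day).
Nadia free: 09:00-12:05, 12:15-16:35, 17:05-17:55.
Dmitri free: 09:00-11:05, 12:10-15:15 (invert busy blocks within the working day).
Wendy free: 09:05-10:35, 11:20-15:35, 16:45-18:00.
Oona free: 09:00-11:10, 13:35-16:00 (invert busy blocks within the working day).
Wiremu free: 09:50-11:35, 13:20-15:05, 15:30-16:45.
Jonas free: 09:50-15:05 (invert busy blocks within the working day).
Elena ∩ Nadia: 09:00-10:35, 13:35-16:30.
Elena ∩ Nadia ∩ Dmitri: 09:00-10:35, 13:35-15:15.
Elena ∩ Nadia ∩ Dmitri ∩ Wendy: 09:05-10:35, 13:35-15:15.
Elena ∩ Nadia ∩ Dmitri ∩ Wendy ∩ Oona: 09:05-10:35, 13:35-15:15.
Elena ∩ Nadia ∩ Dmitri ∩ Wendy ∩ Oona ∩ Wiremu: 09:50-10:35, 13:35-15:05.
Elena ∩ Nadia ∩ Dmitri ∩ Wendy ∩ Oona ∩ Wiremu ∩ Jonas: 09:50-10:35, 13:35-15:05.
Those are the intersection windows.
The first common window of at least 50 minutes is 13:35-15:05, so the earliest start is 13:35.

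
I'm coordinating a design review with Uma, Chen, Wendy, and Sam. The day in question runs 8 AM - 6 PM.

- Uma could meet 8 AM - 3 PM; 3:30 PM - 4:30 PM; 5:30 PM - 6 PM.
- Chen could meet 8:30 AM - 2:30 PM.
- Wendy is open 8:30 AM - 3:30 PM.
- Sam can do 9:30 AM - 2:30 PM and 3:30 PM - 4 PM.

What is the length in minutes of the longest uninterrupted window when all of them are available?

300

Uma ∩ Chen: 08:30-14:30.
Uma ∩ Chen ∩ Wendy: 08:30-14:30.
Uma ∩ Chen ∩ Wendy ∩ Sam: 09:30-14:30.
So the common availability across everyone is 09:30-14:30.
The longest is 09:30-14:30 at 300 minutes.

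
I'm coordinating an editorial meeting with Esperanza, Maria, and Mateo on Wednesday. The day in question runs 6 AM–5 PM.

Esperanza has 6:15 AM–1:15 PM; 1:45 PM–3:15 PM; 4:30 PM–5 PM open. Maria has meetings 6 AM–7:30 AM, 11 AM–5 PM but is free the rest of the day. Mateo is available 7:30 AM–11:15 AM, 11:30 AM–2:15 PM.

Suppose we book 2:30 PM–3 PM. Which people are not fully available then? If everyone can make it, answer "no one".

Esperanza free: 06:15-13:15, 13:45-15:15, 16:30-17:00.
Maria free: 07:30-11:00 (invert busy blocks within the working day).
Mateo free: 07:30-11:15, 11:30-14:15.
Esperanza: free for 14:30-15:00. Maria: not fully free for 14:30-15:00. Mateo: not fully free for 14:30-15:00.

Maria, Mateo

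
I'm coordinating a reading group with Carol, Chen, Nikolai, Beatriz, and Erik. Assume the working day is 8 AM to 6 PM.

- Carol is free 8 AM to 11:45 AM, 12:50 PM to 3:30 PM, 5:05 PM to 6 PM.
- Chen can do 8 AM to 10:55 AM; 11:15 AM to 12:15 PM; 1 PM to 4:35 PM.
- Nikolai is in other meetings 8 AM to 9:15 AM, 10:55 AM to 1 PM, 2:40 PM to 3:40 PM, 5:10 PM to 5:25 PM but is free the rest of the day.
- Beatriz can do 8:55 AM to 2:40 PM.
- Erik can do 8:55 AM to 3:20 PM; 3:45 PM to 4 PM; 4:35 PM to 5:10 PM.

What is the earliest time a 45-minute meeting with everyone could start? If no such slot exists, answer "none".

Carol free: 08:00-11:45, 12:50-15:30, 17:05-18:00.
Chen free: 08:00-10:55, 11:15-12:15, 13:00-16:35.
Nikolai free: 09:15-10:55, 13:00-14:40, 15:40-17:10, 17:25-18:00 (invert busy blocks within the working day).
Beatriz free: 08:55-14:40.
Erik free: 08:55-15:20, 15:45-16:00, 16:35-17:10.
Carol ∩ Chen: 08:00-10:55, 11:15-11:45, 13:00-15:30.
Carol ∩ Chen ∩ Nikolai: 09:15-10:55, 13:00-14:40.
Carol ∩ Chen ∩ Nikolai ∩ Beatriz: 09:15-10:55, 13:00-14:40.
Carol ∩ Chen ∩ Nikolai ∩ Beatriz ∩ Erik: 09:15-10:55, 13:00-14:40.
The first common window of at least 45 minutes is 09:15-10:55, so the earliest start is 09:15.

09:15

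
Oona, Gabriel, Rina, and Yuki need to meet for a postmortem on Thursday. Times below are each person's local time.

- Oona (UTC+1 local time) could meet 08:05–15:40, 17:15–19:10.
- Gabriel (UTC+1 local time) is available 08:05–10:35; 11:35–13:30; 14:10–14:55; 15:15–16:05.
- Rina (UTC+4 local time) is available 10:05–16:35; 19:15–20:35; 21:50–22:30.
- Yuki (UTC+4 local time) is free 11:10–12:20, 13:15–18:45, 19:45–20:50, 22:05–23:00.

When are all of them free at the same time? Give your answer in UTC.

Oona in UTC: 07:05-14:40, 16:15-18:10 (subtract 1h to convert from UTC+1).
Gabriel in UTC: 07:05-09:35, 10:35-12:30, 13:10-13:55, 14:15-15:05 (subtract 1h to convert from UTC+1).
Rina in UTC: 06:05-12:35, 15:15-16:35, 17:50-18:30 (subtract 4h to convert from UTC+4).
Yuki in UTC: 07:10-08:20, 09:15-14:45, 15:45-16:50, 18:05-19:00 (subtract 4h to convert from UTC+4).
Oona ∩ Gabriel: 07:05-09:35, 10:35-12:30, 13:10-13:55, 14:15-14:40.
Oona ∩ Gabriel ∩ Rina: 07:05-09:35, 10:35-12:30.
Oona ∩ Gabriel ∩ Rina ∩ Yuki: 07:10-08:20, 09:15-09:35, 10:35-12:30.

07:10-08:20, 09:15-09:35, 10:35-12:30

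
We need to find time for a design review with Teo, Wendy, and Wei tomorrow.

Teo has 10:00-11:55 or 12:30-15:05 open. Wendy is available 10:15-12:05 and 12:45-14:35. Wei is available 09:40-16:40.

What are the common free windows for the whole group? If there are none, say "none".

10:15-11:55, 12:45-14:35

Teo ∩ Wendy: 10:15-11:55, 12:45-14:35.
Teo ∩ Wendy ∩ Wei: 10:15-11:55, 12:45-14:35.
So the common availability across everyone is 10:15-11:55, 12:45-14:35.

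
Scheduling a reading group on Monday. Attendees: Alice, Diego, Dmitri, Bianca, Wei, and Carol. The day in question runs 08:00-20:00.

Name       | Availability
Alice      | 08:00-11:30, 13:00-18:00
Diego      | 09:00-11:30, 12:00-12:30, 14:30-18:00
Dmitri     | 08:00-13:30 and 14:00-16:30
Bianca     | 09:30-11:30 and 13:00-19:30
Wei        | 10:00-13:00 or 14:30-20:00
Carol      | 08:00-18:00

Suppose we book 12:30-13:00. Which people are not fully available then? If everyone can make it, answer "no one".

Alice: not fully free for 12:30-13:00. Diego: not fully free for 12:30-13:00. Dmitri: free for 12:30-13:00. Bianca: not fully free for 12:30-13:00. Wei: free for 12:30-13:00. Carol: free for 12:30-13:00.

Alice, Bianca, Diego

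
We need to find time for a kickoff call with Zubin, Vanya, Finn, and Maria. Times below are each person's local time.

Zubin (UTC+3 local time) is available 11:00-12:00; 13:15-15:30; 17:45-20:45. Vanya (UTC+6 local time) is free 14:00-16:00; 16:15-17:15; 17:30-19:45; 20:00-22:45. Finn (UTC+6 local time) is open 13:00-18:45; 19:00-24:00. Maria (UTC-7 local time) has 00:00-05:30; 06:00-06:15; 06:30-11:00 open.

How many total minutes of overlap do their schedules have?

Zubin in UTC: 08:00-09:00, 10:15-12:30, 14:45-17:45 (subtract 3h to convert from UTC+3).
Vanya in UTC: 08:00-10:00, 10:15-11:15, 11:30-13:45, 14:00-16:45 (subtract 6h to convert from UTC+6).
Finn in UTC: 07:00-12:45, 13:00-18:00 (subtract 6h to convert from UTC+6).
Maria in UTC: 07:00-12:30, 13:00-13:15, 13:30-18:00 (add 7h to convert from UTC-7).
Zubin ∩ Vanya: 08:00-09:00, 10:15-11:15, 11:30-12:30, 14:45-16:45.
Zubin ∩ Vanya ∩ Finn: 08:00-09:00, 10:15-11:15, 11:30-12:30, 14:45-16:45.
Zubin ∩ Vanya ∩ Finn ∩ Maria: 08:00-09:00, 10:15-11:15, 11:30-12:30, 14:45-16:45.
Summing the common windows: 60 + 60 + 60 + 120 = 300 minutes.

300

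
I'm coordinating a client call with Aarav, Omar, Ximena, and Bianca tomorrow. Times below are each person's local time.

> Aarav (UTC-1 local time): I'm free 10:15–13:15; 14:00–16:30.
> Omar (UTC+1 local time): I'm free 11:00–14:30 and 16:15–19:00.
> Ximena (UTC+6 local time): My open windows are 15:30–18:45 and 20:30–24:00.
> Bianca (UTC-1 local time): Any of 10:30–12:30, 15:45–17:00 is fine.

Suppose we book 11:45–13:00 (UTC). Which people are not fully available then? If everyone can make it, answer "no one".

Aarav in UTC: 11:15-14:15, 15:00-17:30 (add 1h to convert from UTC-1).
Omar in UTC: 10:00-13:30, 15:15-18:00 (subtract 1h to convert from UTC+1).
Ximena in UTC: 09:30-12:45, 14:30-18:00 (subtract 6h to convert from UTC+6).
Bianca in UTC: 11:30-13:30, 16:45-18:00 (add 1h to convert from UTC-1).
Aarav: free for 11:45-13:00. Omar: free for 11:45-13:00. Ximena: not fully free for 11:45-13:00. Bianca: free for 11:45-13:00.

Ximena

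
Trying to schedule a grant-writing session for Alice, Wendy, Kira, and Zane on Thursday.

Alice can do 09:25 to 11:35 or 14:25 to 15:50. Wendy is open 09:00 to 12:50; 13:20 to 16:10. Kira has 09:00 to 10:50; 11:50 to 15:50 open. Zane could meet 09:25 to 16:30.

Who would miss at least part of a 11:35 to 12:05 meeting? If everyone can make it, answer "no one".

Alice: not fully free for 11:35-12:05. Wendy: free for 11:35-12:05. Kira: not fully free for 11:35-12:05. Zane: free for 11:35-12:05.

Alice, Kira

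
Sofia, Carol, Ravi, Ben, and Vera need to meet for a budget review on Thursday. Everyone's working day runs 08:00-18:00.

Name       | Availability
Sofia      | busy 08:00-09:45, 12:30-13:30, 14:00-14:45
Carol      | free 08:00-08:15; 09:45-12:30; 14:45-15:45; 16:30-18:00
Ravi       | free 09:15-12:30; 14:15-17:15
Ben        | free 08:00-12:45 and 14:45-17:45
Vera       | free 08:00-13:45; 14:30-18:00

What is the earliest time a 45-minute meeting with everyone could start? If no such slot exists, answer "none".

Sofia free: 09:45-12:30, 13:30-14:00, 14:45-18:00 (invert busy blocks within the working day).
Carol free: 08:00-08:15, 09:45-12:30, 14:45-15:45, 16:30-18:00.
Ravi free: 09:15-12:30, 14:15-17:15.
Ben free: 08:00-12:45, 14:45-17:45.
Vera free: 08:00-13:45, 14:30-18:00.
Sofia ∩ Carol: 09:45-12:30, 14:45-15:45, 16:30-18:00.
Sofia ∩ Carol ∩ Ravi: 09:45-12:30, 14:45-15:45, 16:30-17:15.
Sofia ∩ Carol ∩ Ravi ∩ Ben: 09:45-12:30, 14:45-15:45, 16:30-17:15.
Sofia ∩ Carol ∩ Ravi ∩ Ben ∩ Vera: 09:45-12:30, 14:45-15:45, 16:30-17:15.
The first common window of at least 45 minutes is 09:45-12:30, so the earliest start is 09:45.

09:45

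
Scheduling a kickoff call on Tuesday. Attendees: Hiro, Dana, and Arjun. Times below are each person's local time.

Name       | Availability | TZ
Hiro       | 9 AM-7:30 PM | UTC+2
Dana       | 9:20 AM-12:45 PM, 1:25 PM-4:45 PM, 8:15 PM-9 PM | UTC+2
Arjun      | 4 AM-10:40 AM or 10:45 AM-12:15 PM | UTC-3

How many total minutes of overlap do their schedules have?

Hiro in UTC: 07:00-17:30 (subtract 2h to convert from UTC+2).
Dana in UTC: 07:20-10:45, 11:25-14:45, 18:15-19:00 (subtract 2h to convert from UTC+2).
Arjun in UTC: 07:00-13:40, 13:45-15:15 (add 3h to convert from UTC-3).
Hiro ∩ Dana: 07:20-10:45, 11:25-14:45.
Hiro ∩ Dana ∩ Arjun: 07:20-10:45, 11:25-13:40, 13:45-14:45.
Those are the intersection windows.
Summing the common windows: 205 + 135 + 60 = 400 minutes.

400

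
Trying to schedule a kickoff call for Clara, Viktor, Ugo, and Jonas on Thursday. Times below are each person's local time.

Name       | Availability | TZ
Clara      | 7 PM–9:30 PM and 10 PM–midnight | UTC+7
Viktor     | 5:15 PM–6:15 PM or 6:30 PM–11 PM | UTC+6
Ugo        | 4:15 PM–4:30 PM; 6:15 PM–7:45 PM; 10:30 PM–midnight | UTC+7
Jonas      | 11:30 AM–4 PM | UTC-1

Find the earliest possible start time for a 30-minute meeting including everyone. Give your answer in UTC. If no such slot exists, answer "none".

Clara in UTC: 12:00-14:30, 15:00-17:00 (subtract 7h to convert from UTC+7).
Viktor in UTC: 11:15-12:15, 12:30-17:00 (subtract 6h to convert from UTC+6).
Ugo in UTC: 09:15-09:30, 11:15-12:45, 15:30-17:00 (subtract 7h to convert from UTC+7).
Jonas in UTC: 12:30-17:00 (add 1h to convert from UTC-1).
Clara ∩ Viktor: 12:00-12:15, 12:30-14:30, 15:00-17:00.
Clara ∩ Viktor ∩ Ugo: 12:00-12:15, 12:30-12:45, 15:30-17:00.
Clara ∩ Viktor ∩ Ugo ∩ Jonas: 12:30-12:45, 15:30-17:00.
So the common availability across everyone is 12:30-12:45, 15:30-17:00.
The first common window of at least 30 minutes is 15:30-17:00, so the earliest start is 15:30.

15:30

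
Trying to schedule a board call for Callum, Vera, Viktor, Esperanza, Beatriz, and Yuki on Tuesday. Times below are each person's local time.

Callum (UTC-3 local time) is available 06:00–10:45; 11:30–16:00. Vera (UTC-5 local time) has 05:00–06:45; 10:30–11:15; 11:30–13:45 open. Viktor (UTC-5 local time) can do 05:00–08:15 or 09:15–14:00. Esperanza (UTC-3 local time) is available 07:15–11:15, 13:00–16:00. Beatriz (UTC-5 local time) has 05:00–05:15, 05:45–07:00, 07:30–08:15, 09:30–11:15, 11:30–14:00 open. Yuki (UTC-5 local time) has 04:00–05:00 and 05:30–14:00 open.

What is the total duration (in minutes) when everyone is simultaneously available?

Callum in UTC: 09:00-13:45, 14:30-19:00 (add 3h to convert from UTC-3).
Vera in UTC: 10:00-11:45, 15:30-16:15, 16:30-18:45 (add 5h to convert from UTC-5).
Viktor in UTC: 10:00-13:15, 14:15-19:00 (add 5h to convert from UTC-5).
Esperanza in UTC: 10:15-14:15, 16:00-19:00 (add 3h to convert from UTC-3).
Beatriz in UTC: 10:00-10:15, 10:45-12:00, 12:30-13:15, 14:30-16:15, 16:30-19:00 (add 5h to convert from UTC-5).
Yuki in UTC: 09:00-10:00, 10:30-19:00 (add 5h to convert from UTC-5).
Callum ∩ Vera: 10:00-11:45, 15:30-16:15, 16:30-18:45.
Callum ∩ Vera ∩ Viktor: 10:00-11:45, 15:30-16:15, 16:30-18:45.
Callum ∩ Vera ∩ Viktor ∩ Esperanza: 10:15-11:45, 16:00-16:15, 16:30-18:45.
Callum ∩ Vera ∩ Viktor ∩ Esperanza ∩ Beatriz: 10:45-11:45, 16:00-16:15, 16:30-18:45.
Callum ∩ Vera ∩ Viktor ∩ Esperanza ∩ Beatriz ∩ Yuki: 10:45-11:45, 16:00-16:15, 16:30-18:45.
Those are the intersection windows.
Summing the common windows: 60 + 15 + 135 = 210 minutes.

210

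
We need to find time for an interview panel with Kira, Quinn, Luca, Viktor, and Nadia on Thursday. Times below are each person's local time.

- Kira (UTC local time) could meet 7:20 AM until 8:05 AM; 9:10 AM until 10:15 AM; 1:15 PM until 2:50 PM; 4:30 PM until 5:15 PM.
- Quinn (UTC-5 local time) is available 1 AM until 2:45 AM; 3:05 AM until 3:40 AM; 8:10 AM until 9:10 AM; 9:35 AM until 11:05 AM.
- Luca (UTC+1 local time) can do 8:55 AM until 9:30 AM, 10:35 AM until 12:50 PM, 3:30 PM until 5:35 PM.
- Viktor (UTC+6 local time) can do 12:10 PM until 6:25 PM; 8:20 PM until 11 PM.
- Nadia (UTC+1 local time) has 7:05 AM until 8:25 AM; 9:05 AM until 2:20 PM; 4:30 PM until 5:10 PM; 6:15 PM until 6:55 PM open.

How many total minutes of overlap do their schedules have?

0

Kira in UTC: 07:20-08:05, 09:10-10:15, 13:15-14:50, 16:30-17:15.
Quinn in UTC: 06:00-07:45, 08:05-08:40, 13:10-14:10, 14:35-16:05 (add 5h to convert from UTC-5).
Luca in UTC: 07:55-08:30, 09:35-11:50, 14:30-16:35 (subtract 1h to convert from UTC+1).
Viktor in UTC: 06:10-12:25, 14:20-17:00 (subtract 6h to convert from UTC+6).
Nadia in UTC: 06:05-07:25, 08:05-13:20, 15:30-16:10, 17:15-17:55 (subtract 1h to convert from UTC+1).
Kira ∩ Quinn: 07:20-07:45, 13:15-14:10, 14:35-14:50.
Kira ∩ Quinn ∩ Luca: 14:35-14:50.
Kira ∩ Quinn ∩ Luca ∩ Viktor: 14:35-14:50.
Kira ∩ Quinn ∩ Luca ∩ Viktor ∩ Nadia: ∅.
There is no time when everyone is free.
There is no common window, so the total is 0 minutes.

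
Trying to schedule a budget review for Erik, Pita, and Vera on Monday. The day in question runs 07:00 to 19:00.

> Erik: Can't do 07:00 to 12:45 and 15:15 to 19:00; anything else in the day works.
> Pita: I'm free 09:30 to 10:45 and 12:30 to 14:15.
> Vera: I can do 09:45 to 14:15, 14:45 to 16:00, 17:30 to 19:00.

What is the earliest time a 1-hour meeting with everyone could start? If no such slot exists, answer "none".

12:45

Erik free: 12:45-15:15 (invert busy blocks within the working day).
Pita free: 09:30-10:45, 12:30-14:15.
Vera free: 09:45-14:15, 14:45-16:00, 17:30-19:00.
Erik ∩ Pita: 12:45-14:15.
Erik ∩ Pita ∩ Vera: 12:45-14:15.
The first common window of at least 60 minutes is 12:45-14:15, so the earliest start is 12:45.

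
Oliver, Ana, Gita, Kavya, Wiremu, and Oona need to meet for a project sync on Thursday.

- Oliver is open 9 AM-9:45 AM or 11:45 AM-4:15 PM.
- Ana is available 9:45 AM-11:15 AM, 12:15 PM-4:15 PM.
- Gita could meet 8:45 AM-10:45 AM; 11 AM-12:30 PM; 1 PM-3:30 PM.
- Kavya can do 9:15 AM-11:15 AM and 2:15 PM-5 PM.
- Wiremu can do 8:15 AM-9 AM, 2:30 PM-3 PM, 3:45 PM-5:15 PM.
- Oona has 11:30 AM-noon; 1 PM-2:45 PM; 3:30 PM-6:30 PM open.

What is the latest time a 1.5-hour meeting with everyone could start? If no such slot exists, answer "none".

Oliver ∩ Ana: 12:15-16:15.
Oliver ∩ Ana ∩ Gita: 12:15-12:30, 13:00-15:30.
Oliver ∩ Ana ∩ Gita ∩ Kavya: 14:15-15:30.
Oliver ∩ Ana ∩ Gita ∩ Kavya ∩ Wiremu: 14:30-15:00.
Oliver ∩ Ana ∩ Gita ∩ Kavya ∩ Wiremu ∩ Oona: 14:30-14:45.
No common window is at least 90 minutes long.

none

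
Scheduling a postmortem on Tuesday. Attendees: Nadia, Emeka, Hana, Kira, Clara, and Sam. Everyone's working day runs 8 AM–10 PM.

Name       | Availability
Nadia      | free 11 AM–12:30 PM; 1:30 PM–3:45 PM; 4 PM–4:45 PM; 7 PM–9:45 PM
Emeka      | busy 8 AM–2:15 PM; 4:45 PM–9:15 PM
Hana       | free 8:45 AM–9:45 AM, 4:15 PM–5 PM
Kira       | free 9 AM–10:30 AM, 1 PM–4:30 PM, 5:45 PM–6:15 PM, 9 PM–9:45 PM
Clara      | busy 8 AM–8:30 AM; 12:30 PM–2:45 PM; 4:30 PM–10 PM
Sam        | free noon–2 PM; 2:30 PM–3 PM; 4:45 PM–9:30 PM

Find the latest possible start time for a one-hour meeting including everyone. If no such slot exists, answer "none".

none

Nadia free: 11:00-12:30, 13:30-15:45, 16:00-16:45, 19:00-21:45.
Emeka free: 14:15-16:45, 21:15-22:00 (invert busy blocks within the working day).
Hana free: 08:45-09:45, 16:15-17:00.
Kira free: 09:00-10:30, 13:00-16:30, 17:45-18:15, 21:00-21:45.
Clara free: 08:30-12:30, 14:45-16:30 (invert busy blocks within the working day).
Sam free: 12:00-14:00, 14:30-15:00, 16:45-21:30.
Nadia ∩ Emeka: 14:15-15:45, 16:00-16:45, 21:15-21:45.
Nadia ∩ Emeka ∩ Hana: 16:15-16:45.
Nadia ∩ Emeka ∩ Hana ∩ Kira: 16:15-16:30.
Nadia ∩ Emeka ∩ Hana ∩ Kira ∩ Clara: 16:15-16:30.
Nadia ∩ Emeka ∩ Hana ∩ Kira ∩ Clara ∩ Sam: ∅.
There is no time when everyone is free.
No common window is at least 60 minutes long.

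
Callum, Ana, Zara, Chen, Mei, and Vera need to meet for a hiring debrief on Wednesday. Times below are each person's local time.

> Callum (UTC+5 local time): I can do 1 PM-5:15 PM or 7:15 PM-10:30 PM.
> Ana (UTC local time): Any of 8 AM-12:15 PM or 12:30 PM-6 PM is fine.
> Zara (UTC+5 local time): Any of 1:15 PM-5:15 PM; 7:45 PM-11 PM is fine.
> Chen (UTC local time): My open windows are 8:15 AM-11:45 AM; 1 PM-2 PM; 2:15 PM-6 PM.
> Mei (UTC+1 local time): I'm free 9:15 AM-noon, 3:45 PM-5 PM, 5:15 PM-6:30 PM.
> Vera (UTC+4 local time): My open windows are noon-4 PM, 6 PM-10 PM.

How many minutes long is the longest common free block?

Callum in UTC: 08:00-12:15, 14:15-17:30 (subtract 5h to convert from UTC+5).
Ana in UTC: 08:00-12:15, 12:30-18:00.
Zara in UTC: 08:15-12:15, 14:45-18:00 (subtract 5h to convert from UTC+5).
Chen in UTC: 08:15-11:45, 13:00-14:00, 14:15-18:00.
Mei in UTC: 08:15-11:00, 14:45-16:00, 16:15-17:30 (subtract 1h to convert from UTC+1).
Vera in UTC: 08:00-12:00, 14:00-18:00 (subtract 4h to convert from UTC+4).
Callum ∩ Ana: 08:00-12:15, 14:15-17:30.
Callum ∩ Ana ∩ Zara: 08:15-12:15, 14:45-17:30.
Callum ∩ Ana ∩ Zara ∩ Chen: 08:15-11:45, 14:45-17:30.
Callum ∩ Ana ∩ Zara ∩ Chen ∩ Mei: 08:15-11:00, 14:45-16:00, 16:15-17:30.
Callum ∩ Ana ∩ Zara ∩ Chen ∩ Mei ∩ Vera: 08:15-11:00, 14:45-16:00, 16:15-17:30.
The longest is 08:15-11:00 at 165 minutes.

165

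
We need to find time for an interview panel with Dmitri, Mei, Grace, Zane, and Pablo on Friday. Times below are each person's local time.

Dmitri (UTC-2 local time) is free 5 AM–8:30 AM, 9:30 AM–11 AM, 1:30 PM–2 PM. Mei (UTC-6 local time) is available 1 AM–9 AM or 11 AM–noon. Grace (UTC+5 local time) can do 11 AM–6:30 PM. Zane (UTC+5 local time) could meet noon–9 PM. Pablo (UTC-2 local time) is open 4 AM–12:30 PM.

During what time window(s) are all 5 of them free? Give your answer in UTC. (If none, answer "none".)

Dmitri in UTC: 07:00-10:30, 11:30-13:00, 15:30-16:00 (add 2h to convert from UTC-2).
Mei in UTC: 07:00-15:00, 17:00-18:00 (add 6h to convert from UTC-6).
Grace in UTC: 06:00-13:30 (subtract 5h to convert from UTC+5).
Zane in UTC: 07:00-16:00 (subtract 5h to convert from UTC+5).
Pablo in UTC: 06:00-14:30 (add 2h to convert from UTC-2).
Dmitri ∩ Mei: 07:00-10:30, 11:30-13:00.
Dmitri ∩ Mei ∩ Grace: 07:00-10:30, 11:30-13:00.
Dmitri ∩ Mei ∩ Grace ∩ Zane: 07:00-10:30, 11:30-13:00.
Dmitri ∩ Mei ∩ Grace ∩ Zane ∩ Pablo: 07:00-10:30, 11:30-13:00.
Those are the intersection windows.

07:00-10:30, 11:30-13:00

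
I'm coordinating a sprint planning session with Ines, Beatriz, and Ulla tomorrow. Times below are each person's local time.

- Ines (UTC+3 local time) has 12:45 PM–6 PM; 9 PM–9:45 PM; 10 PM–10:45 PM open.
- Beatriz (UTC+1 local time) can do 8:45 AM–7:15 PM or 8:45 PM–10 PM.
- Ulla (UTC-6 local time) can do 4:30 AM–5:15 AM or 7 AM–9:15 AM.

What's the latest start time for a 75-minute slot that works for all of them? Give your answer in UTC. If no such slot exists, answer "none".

13:45

Ines in UTC: 09:45-15:00, 18:00-18:45, 19:00-19:45 (subtract 3h to convert from UTC+3).
Beatriz in UTC: 07:45-18:15, 19:45-21:00 (subtract 1h to convert from UTC+1).
Ulla in UTC: 10:30-11:15, 13:00-15:15 (add 6h to convert from UTC-6).
Ines ∩ Beatriz: 09:45-15:00, 18:00-18:15.
Ines ∩ Beatriz ∩ Ulla: 10:30-11:15, 13:00-15:00.
The last common window of at least 75 minutes is 13:00-15:00; a 75-minute meeting can start as late as 13:45 and still end by 15:00.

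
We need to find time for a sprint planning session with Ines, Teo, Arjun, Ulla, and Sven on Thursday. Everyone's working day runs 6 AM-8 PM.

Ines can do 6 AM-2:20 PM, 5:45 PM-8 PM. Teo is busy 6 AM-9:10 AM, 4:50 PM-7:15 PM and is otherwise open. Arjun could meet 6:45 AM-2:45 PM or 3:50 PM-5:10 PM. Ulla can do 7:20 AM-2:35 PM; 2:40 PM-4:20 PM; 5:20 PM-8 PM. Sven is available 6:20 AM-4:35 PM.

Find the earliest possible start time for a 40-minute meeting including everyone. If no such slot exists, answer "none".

Ines free: 06:00-14:20, 17:45-20:00.
Teo free: 09:10-16:50, 19:15-20:00 (invert busy blocks within the working day).
Arjun free: 06:45-14:45, 15:50-17:10.
Ulla free: 07:20-14:35, 14:40-16:20, 17:20-20:00.
Sven free: 06:20-16:35.
Ines ∩ Teo: 09:10-14:20, 19:15-20:00.
Ines ∩ Teo ∩ Arjun: 09:10-14:20.
Ines ∩ Teo ∩ Arjun ∩ Ulla: 09:10-14:20.
Ines ∩ Teo ∩ Arjun ∩ Ulla ∩ Sven: 09:10-14:20.
Those are the intersection windows.
The first common window of at least 40 minutes is 09:10-14:20, so the earliest start is 09:10.

09:10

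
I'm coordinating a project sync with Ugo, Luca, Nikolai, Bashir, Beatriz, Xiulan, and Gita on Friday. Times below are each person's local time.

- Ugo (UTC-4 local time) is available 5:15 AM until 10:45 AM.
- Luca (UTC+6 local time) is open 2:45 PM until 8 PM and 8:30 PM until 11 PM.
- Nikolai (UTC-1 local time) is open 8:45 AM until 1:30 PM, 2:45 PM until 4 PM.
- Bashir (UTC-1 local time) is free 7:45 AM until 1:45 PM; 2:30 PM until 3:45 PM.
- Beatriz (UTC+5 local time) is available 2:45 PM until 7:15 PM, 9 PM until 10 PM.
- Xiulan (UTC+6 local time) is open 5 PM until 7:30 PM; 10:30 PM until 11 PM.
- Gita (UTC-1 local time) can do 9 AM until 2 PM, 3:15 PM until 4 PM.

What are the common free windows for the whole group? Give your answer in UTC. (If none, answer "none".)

11:00-13:30

Ugo in UTC: 09:15-14:45 (add 4h to convert from UTC-4).
Luca in UTC: 08:45-14:00, 14:30-17:00 (subtract 6h to convert from UTC+6).
Nikolai in UTC: 09:45-14:30, 15:45-17:00 (add 1h to convert from UTC-1).
Bashir in UTC: 08:45-14:45, 15:30-16:45 (add 1h to convert from UTC-1).
Beatriz in UTC: 09:45-14:15, 16:00-17:00 (subtract 5h to convert from UTC+5).
Xiulan in UTC: 11:00-13:30, 16:30-17:00 (subtract 6h to convert from UTC+6).
Gita in UTC: 10:00-15:00, 16:15-17:00 (add 1h to convert from UTC-1).
Ugo ∩ Luca: 09:15-14:00, 14:30-14:45.
Ugo ∩ Luca ∩ Nikolai: 09:45-14:00.
Ugo ∩ Luca ∩ Nikolai ∩ Bashir: 09:45-14:00.
Ugo ∩ Luca ∩ Nikolai ∩ Bashir ∩ Beatriz: 09:45-14:00.
Ugo ∩ Luca ∩ Nikolai ∩ Bashir ∩ Beatriz ∩ Xiulan: 11:00-13:30.
Ugo ∩ Luca ∩ Nikolai ∩ Bashir ∩ Beatriz ∩ Xiulan ∩ Gita: 11:00-13:30.
So the common availability across everyone is 11:00-13:30.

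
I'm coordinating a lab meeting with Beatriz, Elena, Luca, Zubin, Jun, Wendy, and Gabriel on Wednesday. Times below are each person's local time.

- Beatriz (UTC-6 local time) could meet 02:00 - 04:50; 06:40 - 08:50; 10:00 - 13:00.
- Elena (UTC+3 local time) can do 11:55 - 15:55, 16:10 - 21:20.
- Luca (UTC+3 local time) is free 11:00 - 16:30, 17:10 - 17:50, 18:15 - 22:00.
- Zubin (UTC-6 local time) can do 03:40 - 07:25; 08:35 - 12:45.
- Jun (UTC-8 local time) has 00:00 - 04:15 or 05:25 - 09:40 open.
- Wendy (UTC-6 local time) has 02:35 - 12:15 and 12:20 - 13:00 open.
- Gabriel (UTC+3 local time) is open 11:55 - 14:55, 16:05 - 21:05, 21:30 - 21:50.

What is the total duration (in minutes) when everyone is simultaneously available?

Beatriz in UTC: 08:00-10:50, 12:40-14:50, 16:00-19:00 (add 6h to convert from UTC-6).
Elena in UTC: 08:55-12:55, 13:10-18:20 (subtract 3h to convert from UTC+3).
Luca in UTC: 08:00-13:30, 14:10-14:50, 15:15-19:00 (subtract 3h to convert from UTC+3).
Zubin in UTC: 09:40-13:25, 14:35-18:45 (add 6h to convert from UTC-6).
Jun in UTC: 08:00-12:15, 13:25-17:40 (add 8h to convert from UTC-8).
Wendy in UTC: 08:35-18:15, 18:20-19:00 (add 6h to convert from UTC-6).
Gabriel in UTC: 08:55-11:55, 13:05-18:05, 18:30-18:50 (subtract 3h to convert from UTC+3).
Beatriz ∩ Elena: 08:55-10:50, 12:40-12:55, 13:10-14:50, 16:00-18:20.
Beatriz ∩ Elena ∩ Luca: 08:55-10:50, 12:40-12:55, 13:10-13:30, 14:10-14:50, 16:00-18:20.
Beatriz ∩ Elena ∩ Luca ∩ Zubin: 09:40-10:50, 12:40-12:55, 13:10-13:25, 14:35-14:50, 16:00-18:20.
Beatriz ∩ Elena ∩ Luca ∩ Zubin ∩ Jun: 09:40-10:50, 14:35-14:50, 16:00-17:40.
Beatriz ∩ Elena ∩ Luca ∩ Zubin ∩ Jun ∩ Wendy: 09:40-10:50, 14:35-14:50, 16:00-17:40.
Beatriz ∩ Elena ∩ Luca ∩ Zubin ∩ Jun ∩ Wendy ∩ Gabriel: 09:40-10:50, 14:35-14:50, 16:00-17:40.
Those are the intersection windows.
Summing the common windows: 70 + 15 + 100 = 185 minutes.

185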